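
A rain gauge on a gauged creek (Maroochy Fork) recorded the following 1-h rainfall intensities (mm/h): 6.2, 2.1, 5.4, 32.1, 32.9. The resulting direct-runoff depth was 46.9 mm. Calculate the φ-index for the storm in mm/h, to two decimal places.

Only the 2 blocks with intensity above φ contribute runoff: 32.1, 32.9 mm/h.
Σ(I−φ)·Δt = d  ⇒  (32.1+32.9 − 2φ)·1 = 46.9
φ = (65.00 − 46.9/1) / 2 = 9.05 mm/h.

φ ≈ 9.05 mm/h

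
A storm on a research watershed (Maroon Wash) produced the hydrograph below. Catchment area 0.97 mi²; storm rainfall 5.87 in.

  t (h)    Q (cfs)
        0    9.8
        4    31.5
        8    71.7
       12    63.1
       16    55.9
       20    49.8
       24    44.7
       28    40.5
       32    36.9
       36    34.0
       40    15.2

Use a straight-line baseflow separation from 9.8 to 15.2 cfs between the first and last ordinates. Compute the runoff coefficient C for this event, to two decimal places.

C ≈ 0.34

ΣQ_DR = 315.6 cfs; V = ΣQ_DR·Δt = 4.545 × 10^6 ft³.
Runoff depth d = V / A = 2.017 in.
C = d / P = 2.017 / 5.87 = 0.34.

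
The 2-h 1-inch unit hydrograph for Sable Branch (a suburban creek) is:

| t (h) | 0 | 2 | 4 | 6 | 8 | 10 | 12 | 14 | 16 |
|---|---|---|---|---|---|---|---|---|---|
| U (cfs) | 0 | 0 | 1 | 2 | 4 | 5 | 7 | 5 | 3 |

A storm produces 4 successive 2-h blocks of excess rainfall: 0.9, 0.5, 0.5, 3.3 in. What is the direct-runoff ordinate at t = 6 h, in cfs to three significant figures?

Q ≈ 2.30 cfs

By discrete convolution, Q_j = Σ (P_i / 1 in) · U_{j−i}.
At t = 6 h (j=3): Q = (0.9/1)·2 + (0.5/1)·1 + (0.5/1)·0 + (3.3/1)·0 = 2.30 cfs.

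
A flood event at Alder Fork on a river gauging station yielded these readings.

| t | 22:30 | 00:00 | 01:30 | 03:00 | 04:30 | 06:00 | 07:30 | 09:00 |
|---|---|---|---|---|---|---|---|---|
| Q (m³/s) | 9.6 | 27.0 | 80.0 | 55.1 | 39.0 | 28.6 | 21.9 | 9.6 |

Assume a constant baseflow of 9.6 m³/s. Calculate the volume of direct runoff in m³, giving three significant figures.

Direct-runoff ordinates (Q − Q_b): 0.0, 17.4, 70.4, 45.5, 29.4, 19.0, 12.3, 0.0 m³/s.
ΣQ_DR = 194.0 m³/s.
With Δt = 1.5 h = 5400 s, V = ΣQ_DR · Δt = 194.0 × 5400 = 1.05 × 10^6 m³.

V ≈ 1.05 × 10^6 m³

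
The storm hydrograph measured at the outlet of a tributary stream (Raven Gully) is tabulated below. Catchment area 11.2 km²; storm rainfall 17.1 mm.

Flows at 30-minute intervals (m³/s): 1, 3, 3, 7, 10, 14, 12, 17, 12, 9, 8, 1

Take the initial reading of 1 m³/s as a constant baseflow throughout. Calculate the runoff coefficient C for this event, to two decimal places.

ΣQ_DR = 85.00 m³/s; V = ΣQ_DR·Δt = 1.530 × 10^5 m³.
Runoff depth d = V / A = 13.66 mm.
C = d / P = 13.66 / 17.1 = 0.80.

C ≈ 0.80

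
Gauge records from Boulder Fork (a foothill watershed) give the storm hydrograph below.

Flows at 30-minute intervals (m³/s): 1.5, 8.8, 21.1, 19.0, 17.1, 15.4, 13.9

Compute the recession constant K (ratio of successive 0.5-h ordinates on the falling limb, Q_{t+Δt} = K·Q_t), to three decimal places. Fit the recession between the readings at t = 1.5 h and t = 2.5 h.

Using the recession-limb readings at t = 1.5 h and t = 2.5 h: Q falls from 19.0 to 15.4 m³/s over 2 intervals.
K = (Q₂/Q₁)^(1/2) = (15.4/19.0)^(1/2) = 0.900.

K ≈ 0.900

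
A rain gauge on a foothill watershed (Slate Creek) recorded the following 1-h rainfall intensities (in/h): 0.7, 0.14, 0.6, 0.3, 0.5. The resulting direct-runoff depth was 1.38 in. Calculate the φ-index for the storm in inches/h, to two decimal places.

Only the 4 blocks with intensity above φ contribute runoff: 0.7, 0.6, 0.3, 0.5 in/h.
Σ(I−φ)·Δt = d  ⇒  (0.7+0.6+0.3+0.5 − 4φ)·1 = 1.38
φ = (2.100 − 1.38/1) / 4 = 0.18 in/h.

φ ≈ 0.18 in/h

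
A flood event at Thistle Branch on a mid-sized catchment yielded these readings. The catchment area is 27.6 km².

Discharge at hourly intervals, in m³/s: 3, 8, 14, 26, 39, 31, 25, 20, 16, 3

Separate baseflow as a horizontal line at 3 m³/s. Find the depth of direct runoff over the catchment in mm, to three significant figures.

Direct runoff: 0.0, 5.0, 11.0, 23.0, 36.0, 28.0, 22.0, 17.0, 13.0, 0.0 m³/s; ΣQ_DR = 155.0 m³/s.
V = ΣQ_DR · Δt = 155.0 × 3600 s = 5.580 × 10^5 m³.
Over A = 27.6 km², depth = V / A = 20.2 mm.

d ≈ 20.2 mm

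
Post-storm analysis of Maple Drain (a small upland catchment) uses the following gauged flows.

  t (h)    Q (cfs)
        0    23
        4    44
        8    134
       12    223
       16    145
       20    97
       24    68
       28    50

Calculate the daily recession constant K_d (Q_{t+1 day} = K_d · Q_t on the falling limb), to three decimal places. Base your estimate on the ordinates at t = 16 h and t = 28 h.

K_d ≈ 0.119

Between t = 16 h and t = 28 h the flow falls from 145 to 50 cfs over 3×4 h = 12 h.
Per-interval ratio K = (50/145)^(1/3) = 0.7012; K_d = K^(24/4) = 0.119.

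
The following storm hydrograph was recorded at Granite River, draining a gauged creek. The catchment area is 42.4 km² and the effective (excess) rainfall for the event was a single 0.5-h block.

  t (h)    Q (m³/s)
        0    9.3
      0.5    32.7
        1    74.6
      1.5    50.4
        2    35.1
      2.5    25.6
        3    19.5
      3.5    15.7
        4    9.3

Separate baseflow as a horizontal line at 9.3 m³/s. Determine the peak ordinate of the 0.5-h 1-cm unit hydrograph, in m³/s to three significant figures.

Direct runoff: 0.0, 23.4, 65.3, 41.1, 25.8, 16.3, 10.2, 6.4, 0.0 m³/s; ΣQ_DR = 188.5 m³/s, peak = 65.3 m³/s.
Runoff depth d = ΣQ_DR·Δt / A = 188.5 × 1800 / (42.4 km²) = 8.002 mm.
The 1-cm UH is the DRH scaled by (10 mm)/d, so U_p = 65.3 × 10/8.002 = 81.6 m³/s.

U_p ≈ 81.6 m³/s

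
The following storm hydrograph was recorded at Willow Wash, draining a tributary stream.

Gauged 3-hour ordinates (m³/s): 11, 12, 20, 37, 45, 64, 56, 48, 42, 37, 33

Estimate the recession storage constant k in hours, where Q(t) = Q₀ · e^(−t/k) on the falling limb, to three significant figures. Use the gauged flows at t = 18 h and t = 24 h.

On the falling limb, Q drops from 56 to 42 m³/s between t = 18 h and t = 24 h (Δt = 6 h).
k = −Δt / ln(Q₂/Q₁) = −6 / ln(42/56) = 20.9 h.

k ≈ 20.9 h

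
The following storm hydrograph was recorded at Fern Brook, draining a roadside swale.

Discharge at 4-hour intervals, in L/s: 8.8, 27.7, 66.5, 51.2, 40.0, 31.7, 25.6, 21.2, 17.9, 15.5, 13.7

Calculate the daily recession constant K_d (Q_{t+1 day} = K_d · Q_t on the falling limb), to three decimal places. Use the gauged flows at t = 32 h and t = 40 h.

K_d ≈ 0.448

Between t = 32 h and t = 40 h the flow falls from 17.9 to 13.7 L/s over 2×4 h = 8 h.
Per-interval ratio K = (13.7/17.9)^(1/2) = 0.8749; K_d = K^(24/4) = 0.448.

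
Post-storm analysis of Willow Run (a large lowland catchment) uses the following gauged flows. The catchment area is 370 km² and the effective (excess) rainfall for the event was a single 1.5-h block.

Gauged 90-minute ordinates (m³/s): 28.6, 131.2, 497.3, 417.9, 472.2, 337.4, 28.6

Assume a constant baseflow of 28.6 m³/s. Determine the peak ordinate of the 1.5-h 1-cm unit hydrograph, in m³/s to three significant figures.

Direct runoff: 0.0, 102.6, 468.7, 389.3, 443.6, 308.8, 0.0 m³/s; ΣQ_DR = 1713 m³/s, peak = 468.7 m³/s.
Runoff depth d = ΣQ_DR·Δt / A = 1713 × 5400 / (370 km²) = 25.00 mm.
The 1-cm UH is the DRH scaled by (10 mm)/d, so U_p = 468.7 × 10/25.00 = 187 m³/s.

U_p ≈ 187 m³/s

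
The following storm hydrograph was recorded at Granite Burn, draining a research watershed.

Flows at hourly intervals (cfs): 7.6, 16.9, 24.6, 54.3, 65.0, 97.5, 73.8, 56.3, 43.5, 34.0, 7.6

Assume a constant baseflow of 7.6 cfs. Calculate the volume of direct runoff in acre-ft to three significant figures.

Direct-runoff ordinates (Q − Q_b): 0.0, 9.3, 17.0, 46.7, 57.4, 89.9, 66.2, 48.7, 35.9, 26.4, 0.0 cfs.
ΣQ_DR = 397.5 cfs.
With Δt = 1 h = 3600 s, V = ΣQ_DR · Δt = 397.5 × 3600 = 1.43 × 10^6 ft³ = 32.9 acre-ft.

V ≈ 32.9 acre-ft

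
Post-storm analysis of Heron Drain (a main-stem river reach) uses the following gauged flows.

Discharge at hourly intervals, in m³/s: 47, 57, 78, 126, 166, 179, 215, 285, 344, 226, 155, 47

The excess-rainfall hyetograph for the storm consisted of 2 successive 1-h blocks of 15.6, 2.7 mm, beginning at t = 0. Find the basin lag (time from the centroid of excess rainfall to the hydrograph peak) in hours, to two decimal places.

Centroid of excess rainfall: t_c = Σ P_i·t̄_i / ΣP_i = 0.6475 h (block centres at 0.5, 1.5 h).
Hydrograph peak occurs at t = 8 h, so basin lag t_L = 8 − 0.6475 = 7.35 h.

t_L ≈ 7.35 h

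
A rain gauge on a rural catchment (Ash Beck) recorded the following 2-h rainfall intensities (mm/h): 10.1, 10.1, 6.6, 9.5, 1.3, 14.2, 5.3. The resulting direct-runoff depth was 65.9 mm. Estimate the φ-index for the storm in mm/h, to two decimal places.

Only the 6 blocks with intensity above φ contribute runoff: 10.1, 10.1, 6.6, 9.5, 14.2, 5.3 mm/h.
Σ(I−φ)·Δt = d  ⇒  (10.1+10.1+6.6+9.5+14.2+5.3 − 6φ)·2 = 65.9
φ = (55.80 − 65.9/2) / 6 = 3.81 mm/h.

φ ≈ 3.81 mm/h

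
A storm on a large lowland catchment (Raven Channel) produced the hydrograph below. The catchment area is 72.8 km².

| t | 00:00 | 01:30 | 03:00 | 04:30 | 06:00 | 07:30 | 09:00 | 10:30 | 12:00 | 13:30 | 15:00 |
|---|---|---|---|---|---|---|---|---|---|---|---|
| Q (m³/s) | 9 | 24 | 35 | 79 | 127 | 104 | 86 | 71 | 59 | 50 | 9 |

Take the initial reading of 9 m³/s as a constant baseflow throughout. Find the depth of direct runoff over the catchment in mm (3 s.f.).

d ≈ 41.1 mm

Direct runoff: 0.0, 15.0, 26.0, 70.0, 118.0, 95.0, 77.0, 62.0, 50.0, 41.0, 0.0 m³/s; ΣQ_DR = 554.0 m³/s.
V = ΣQ_DR · Δt = 554.0 × 5400 s = 2.992 × 10^6 m³.
Over A = 72.8 km², depth = V / A = 41.1 mm.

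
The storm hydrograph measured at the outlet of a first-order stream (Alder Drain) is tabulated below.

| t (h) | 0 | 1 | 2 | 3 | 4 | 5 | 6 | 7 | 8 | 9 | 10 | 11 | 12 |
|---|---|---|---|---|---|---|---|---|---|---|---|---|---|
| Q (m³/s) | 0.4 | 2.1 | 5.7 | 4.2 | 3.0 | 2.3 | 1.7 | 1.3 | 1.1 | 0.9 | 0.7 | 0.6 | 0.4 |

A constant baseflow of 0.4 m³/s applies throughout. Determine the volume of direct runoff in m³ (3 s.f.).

V ≈ 69100 m³

Direct-runoff ordinates (Q − Q_b): 0.0, 1.7, 5.3, 3.8, 2.6, 1.9, 1.3, 0.9, 0.7, 0.5, 0.3, 0.2, 0.0 m³/s.
ΣQ_DR = 19.20 m³/s.
With Δt = 1 h = 3600 s, V = ΣQ_DR · Δt = 19.20 × 3600 = 69100 m³.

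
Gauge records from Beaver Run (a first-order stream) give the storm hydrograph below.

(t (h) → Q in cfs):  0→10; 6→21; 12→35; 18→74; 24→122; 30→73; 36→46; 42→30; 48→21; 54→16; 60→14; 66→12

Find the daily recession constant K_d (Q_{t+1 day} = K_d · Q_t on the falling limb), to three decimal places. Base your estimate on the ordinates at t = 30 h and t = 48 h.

Between t = 30 h and t = 48 h the flow falls from 73 to 21 cfs over 3×6 h = 18 h.
Per-interval ratio K = (21/73)^(1/3) = 0.6601; K_d = K^(24/6) = 0.190.

K_d ≈ 0.190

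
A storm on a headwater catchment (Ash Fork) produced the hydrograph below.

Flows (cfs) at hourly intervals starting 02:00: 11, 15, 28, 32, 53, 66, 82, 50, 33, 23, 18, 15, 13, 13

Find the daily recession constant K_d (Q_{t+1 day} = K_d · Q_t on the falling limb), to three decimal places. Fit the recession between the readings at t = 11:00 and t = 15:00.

Between t = 11:00 and t = 15:00 the flow falls from 23 to 13 cfs over 4×1 h = 4 h.
Per-interval ratio K = (13/23)^(1/4) = 0.8671; K_d = K^(24/1) = 0.033.

K_d ≈ 0.033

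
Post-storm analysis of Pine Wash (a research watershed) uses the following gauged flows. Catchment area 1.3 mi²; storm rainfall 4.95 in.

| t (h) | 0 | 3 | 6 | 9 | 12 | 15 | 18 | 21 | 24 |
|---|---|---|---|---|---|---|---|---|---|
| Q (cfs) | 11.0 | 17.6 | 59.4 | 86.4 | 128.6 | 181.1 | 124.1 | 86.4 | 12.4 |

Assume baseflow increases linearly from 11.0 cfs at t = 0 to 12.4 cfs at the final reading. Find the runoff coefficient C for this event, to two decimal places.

ΣQ_DR = 601.7 cfs; V = ΣQ_DR·Δt = 6.498 × 10^6 ft³.
Runoff depth d = V / A = 2.152 in.
C = d / P = 2.152 / 4.95 = 0.43.

C ≈ 0.43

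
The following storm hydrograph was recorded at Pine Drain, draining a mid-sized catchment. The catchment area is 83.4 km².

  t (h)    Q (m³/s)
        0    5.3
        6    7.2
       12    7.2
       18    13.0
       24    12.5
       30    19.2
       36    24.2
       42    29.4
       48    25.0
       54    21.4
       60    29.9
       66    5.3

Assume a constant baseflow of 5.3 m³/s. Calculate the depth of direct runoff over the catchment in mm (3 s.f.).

Direct runoff: 0.0, 1.9, 1.9, 7.7, 7.2, 13.9, 18.9, 24.1, 19.7, 16.1, 24.6, 0.0 m³/s; ΣQ_DR = 136.0 m³/s.
V = ΣQ_DR · Δt = 136.0 × 21600 s = 2.938 × 10^6 m³.
Over A = 83.4 km², depth = V / A = 35.2 mm.

d ≈ 35.2 mm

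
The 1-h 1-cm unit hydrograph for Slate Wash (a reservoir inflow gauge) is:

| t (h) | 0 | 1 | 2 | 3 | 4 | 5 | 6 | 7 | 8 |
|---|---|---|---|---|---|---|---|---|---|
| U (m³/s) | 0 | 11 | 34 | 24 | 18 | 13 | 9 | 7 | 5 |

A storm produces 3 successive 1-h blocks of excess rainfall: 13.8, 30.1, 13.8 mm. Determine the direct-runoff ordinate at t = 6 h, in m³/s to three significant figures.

By discrete convolution, Q_j = Σ (P_i / 10 mm) · U_{j−i}.
At t = 6 h (j=6): Q = (13.8/10)·9 + (30.1/10)·13 + (13.8/10)·18 = 76.4 m³/s.

Q ≈ 76.4 m³/s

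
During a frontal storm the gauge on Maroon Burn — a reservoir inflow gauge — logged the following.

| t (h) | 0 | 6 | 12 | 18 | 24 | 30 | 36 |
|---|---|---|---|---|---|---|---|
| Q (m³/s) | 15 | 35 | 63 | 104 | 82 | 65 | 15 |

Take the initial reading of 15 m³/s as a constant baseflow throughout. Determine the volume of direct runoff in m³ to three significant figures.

V ≈ 5.92 × 10^6 m³

Direct-runoff ordinates (Q − Q_b): 0.0, 20.0, 48.0, 89.0, 67.0, 50.0, 0.0 m³/s.
ΣQ_DR = 274.0 m³/s.
With Δt = 6 h = 21600 s, V = ΣQ_DR · Δt = 274.0 × 21600 = 5.92 × 10^6 m³.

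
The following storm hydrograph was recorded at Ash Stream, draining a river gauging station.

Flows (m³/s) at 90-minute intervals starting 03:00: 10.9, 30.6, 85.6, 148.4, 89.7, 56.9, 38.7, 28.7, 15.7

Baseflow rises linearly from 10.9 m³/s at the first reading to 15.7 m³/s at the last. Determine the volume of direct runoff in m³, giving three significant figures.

Direct-runoff ordinates (Q − Q_b): 0.00, 19.10, 73.50, 135.70, 76.40, 43.00, 24.20, 13.60, 0.00 m³/s.
ΣQ_DR = 385.5 m³/s.
With Δt = 1.5 h = 5400 s, V = ΣQ_DR · Δt = 385.5 × 5400 = 2.08 × 10^6 m³.

V ≈ 2.08 × 10^6 m³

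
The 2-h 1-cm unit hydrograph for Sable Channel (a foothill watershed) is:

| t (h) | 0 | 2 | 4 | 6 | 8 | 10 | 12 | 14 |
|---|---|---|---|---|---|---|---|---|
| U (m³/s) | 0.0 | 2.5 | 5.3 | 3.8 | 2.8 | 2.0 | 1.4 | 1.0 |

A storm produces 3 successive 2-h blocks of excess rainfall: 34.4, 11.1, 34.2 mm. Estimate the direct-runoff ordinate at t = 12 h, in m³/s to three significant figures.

Q ≈ 16.6 m³/s

By discrete convolution, Q_j = Σ (P_i / 10 mm) · U_{j−i}.
At t = 12 h (j=6): Q = (34.4/10)·1.4 + (11.1/10)·2.0 + (34.2/10)·2.8 = 16.6 m³/s.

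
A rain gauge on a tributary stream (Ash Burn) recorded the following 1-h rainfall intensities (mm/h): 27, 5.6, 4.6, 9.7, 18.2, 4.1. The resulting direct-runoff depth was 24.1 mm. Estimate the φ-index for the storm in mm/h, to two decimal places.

Only the 2 blocks with intensity above φ contribute runoff: 27, 18.2 mm/h.
Σ(I−φ)·Δt = d  ⇒  (27+18.2 − 2φ)·1 = 24.1
φ = (45.20 − 24.1/1) / 2 = 10.55 mm/h.

φ ≈ 10.55 mm/h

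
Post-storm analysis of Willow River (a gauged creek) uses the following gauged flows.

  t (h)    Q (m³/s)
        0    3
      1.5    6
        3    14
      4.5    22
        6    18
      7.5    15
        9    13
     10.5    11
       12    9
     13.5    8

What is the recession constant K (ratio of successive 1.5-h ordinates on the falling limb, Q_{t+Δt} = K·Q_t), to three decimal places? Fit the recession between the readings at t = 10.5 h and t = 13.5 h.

K ≈ 0.853

Using the recession-limb readings at t = 10.5 h and t = 13.5 h: Q falls from 11 to 8 m³/s over 2 intervals.
K = (Q₂/Q₁)^(1/2) = (8/11)^(1/2) = 0.853.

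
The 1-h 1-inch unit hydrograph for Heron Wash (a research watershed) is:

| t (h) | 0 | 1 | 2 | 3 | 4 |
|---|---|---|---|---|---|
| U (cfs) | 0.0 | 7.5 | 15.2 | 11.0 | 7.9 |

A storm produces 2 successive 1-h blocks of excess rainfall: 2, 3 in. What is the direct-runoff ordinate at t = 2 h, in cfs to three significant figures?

By discrete convolution, Q_j = Σ (P_i / 1 in) · U_{j−i}.
At t = 2 h (j=2): Q = (2/1)·15.2 + (3/1)·7.5 = 52.9 cfs.

Q ≈ 52.9 cfs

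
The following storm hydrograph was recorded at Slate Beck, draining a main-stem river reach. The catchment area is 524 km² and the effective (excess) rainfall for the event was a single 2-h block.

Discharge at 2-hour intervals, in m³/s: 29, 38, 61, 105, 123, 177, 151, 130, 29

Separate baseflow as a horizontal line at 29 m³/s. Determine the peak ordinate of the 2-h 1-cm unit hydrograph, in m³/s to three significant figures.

U_p ≈ 185 m³/s

Direct runoff: 0.0, 9.0, 32.0, 76.0, 94.0, 148.0, 122.0, 101.0, 0.0 m³/s; ΣQ_DR = 582.0 m³/s, peak = 148.0 m³/s.
Runoff depth d = ΣQ_DR·Δt / A = 582.0 × 7200 / (524 km²) = 7.997 mm.
The 1-cm UH is the DRH scaled by (10 mm)/d, so U_p = 148.0 × 10/7.997 = 185 m³/s.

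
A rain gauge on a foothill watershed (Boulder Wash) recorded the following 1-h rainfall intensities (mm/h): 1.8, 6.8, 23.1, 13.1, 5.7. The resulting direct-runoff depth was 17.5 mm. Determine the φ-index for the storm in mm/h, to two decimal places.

Only the 2 blocks with intensity above φ contribute runoff: 23.1, 13.1 mm/h.
Σ(I−φ)·Δt = d  ⇒  (23.1+13.1 − 2φ)·1 = 17.5
φ = (36.20 − 17.5/1) / 2 = 9.35 mm/h.

φ ≈ 9.35 mm/h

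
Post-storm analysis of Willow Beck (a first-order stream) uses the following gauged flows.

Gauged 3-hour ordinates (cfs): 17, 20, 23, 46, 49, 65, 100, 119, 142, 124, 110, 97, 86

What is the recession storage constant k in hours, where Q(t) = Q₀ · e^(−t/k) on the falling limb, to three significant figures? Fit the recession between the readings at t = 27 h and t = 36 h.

On the falling limb, Q drops from 124 to 86 cfs between t = 27 h and t = 36 h (Δt = 9 h).
k = −Δt / ln(Q₂/Q₁) = −9 / ln(86/124) = 24.6 h.

k ≈ 24.6 h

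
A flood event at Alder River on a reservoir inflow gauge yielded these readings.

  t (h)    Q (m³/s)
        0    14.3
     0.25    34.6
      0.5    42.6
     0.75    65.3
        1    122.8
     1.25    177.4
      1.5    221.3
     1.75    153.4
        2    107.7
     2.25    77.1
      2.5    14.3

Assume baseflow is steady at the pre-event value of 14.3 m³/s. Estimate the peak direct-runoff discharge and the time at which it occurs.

Q_p = 207.0 m³/s at t = 1.5 h

Subtracting baseflow gives direct-runoff ordinates: 0.0, 20.3, 28.3, 51.0, 108.5, 163.1, 207.0, 139.1, 93.4, 62.8, 0.0 m³/s.
The maximum is 207.0 m³/s, occurring at the reading for t = 1.5 h.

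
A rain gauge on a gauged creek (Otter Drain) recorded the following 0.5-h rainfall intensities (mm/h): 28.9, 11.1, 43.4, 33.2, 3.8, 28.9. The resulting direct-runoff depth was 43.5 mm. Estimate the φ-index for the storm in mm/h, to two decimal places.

φ ≈ 11.85 mm/h

Only the 4 blocks with intensity above φ contribute runoff: 28.9, 43.4, 33.2, 28.9 mm/h.
Σ(I−φ)·Δt = d  ⇒  (28.9+43.4+33.2+28.9 − 4φ)·0.5 = 43.5
φ = (134.4 − 43.5/0.5) / 4 = 11.85 mm/h.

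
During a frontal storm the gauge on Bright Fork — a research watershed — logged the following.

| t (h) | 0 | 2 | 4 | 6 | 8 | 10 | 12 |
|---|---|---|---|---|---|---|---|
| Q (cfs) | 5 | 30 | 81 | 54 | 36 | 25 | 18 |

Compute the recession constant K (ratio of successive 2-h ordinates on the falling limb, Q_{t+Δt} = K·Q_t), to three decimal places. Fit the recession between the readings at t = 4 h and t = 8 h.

K ≈ 0.667

Using the recession-limb readings at t = 4 h and t = 8 h: Q falls from 81 to 36 cfs over 2 intervals.
K = (Q₂/Q₁)^(1/2) = (36/81)^(1/2) = 0.667.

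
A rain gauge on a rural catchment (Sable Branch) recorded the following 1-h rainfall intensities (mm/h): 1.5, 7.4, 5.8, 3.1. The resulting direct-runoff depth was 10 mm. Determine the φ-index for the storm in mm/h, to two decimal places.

Only the 3 blocks with intensity above φ contribute runoff: 7.4, 5.8, 3.1 mm/h.
Σ(I−φ)·Δt = d  ⇒  (7.4+5.8+3.1 − 3φ)·1 = 10
φ = (16.30 − 10/1) / 3 = 2.10 mm/h.

φ ≈ 2.10 mm/h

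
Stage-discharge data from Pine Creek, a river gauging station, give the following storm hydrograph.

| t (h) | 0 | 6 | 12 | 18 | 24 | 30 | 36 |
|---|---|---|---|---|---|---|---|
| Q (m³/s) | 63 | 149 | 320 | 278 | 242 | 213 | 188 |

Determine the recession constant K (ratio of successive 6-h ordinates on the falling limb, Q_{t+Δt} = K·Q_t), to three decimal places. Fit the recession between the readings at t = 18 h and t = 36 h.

Using the recession-limb readings at t = 18 h and t = 36 h: Q falls from 278 to 188 m³/s over 3 intervals.
K = (Q₂/Q₁)^(1/3) = (188/278)^(1/3) = 0.878.

K ≈ 0.878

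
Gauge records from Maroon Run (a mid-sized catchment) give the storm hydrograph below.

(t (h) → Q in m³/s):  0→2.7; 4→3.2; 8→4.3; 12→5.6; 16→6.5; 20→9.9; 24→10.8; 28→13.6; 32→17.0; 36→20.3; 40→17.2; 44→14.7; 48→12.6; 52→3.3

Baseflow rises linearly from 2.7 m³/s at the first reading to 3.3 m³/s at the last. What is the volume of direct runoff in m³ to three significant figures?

V ≈ 1.44 × 10^6 m³

Direct-runoff ordinates (Q − Q_b): 0.00, 0.45, 1.51, 2.76, 3.62, 6.97, 7.82, 10.58, 13.93, 17.18, 14.04, 11.49, 9.35, 0.00 m³/s.
ΣQ_DR = 99.70 m³/s.
With Δt = 4 h = 14400 s, V = ΣQ_DR · Δt = 99.70 × 14400 = 1.44 × 10^6 m³.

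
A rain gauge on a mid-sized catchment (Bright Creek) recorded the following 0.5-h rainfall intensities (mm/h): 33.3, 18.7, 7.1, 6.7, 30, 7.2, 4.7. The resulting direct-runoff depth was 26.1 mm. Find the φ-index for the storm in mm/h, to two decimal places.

Only the 3 blocks with intensity above φ contribute runoff: 33.3, 18.7, 30 mm/h.
Σ(I−φ)·Δt = d  ⇒  (33.3+18.7+30 − 3φ)·0.5 = 26.1
φ = (82.00 − 26.1/0.5) / 3 = 9.93 mm/h.

φ ≈ 9.93 mm/h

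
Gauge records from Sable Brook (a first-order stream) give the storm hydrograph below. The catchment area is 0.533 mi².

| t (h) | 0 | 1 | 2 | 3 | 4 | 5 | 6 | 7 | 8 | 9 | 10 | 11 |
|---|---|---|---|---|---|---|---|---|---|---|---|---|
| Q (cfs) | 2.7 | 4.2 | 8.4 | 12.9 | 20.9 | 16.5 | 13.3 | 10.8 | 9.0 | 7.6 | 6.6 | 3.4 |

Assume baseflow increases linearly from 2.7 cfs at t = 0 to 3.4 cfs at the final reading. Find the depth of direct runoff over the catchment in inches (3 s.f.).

Direct runoff: 0.00, 1.44, 5.57, 10.01, 17.95, 13.48, 10.22, 7.65, 5.79, 4.33, 3.26, 0.00 cfs; ΣQ_DR = 79.70 cfs.
V = ΣQ_DR · Δt = 79.70 × 3600 s = 2.869 × 10^5 ft³.
Over A = 0.533 mi², depth = V / A = 0.232 in.

d ≈ 0.232 in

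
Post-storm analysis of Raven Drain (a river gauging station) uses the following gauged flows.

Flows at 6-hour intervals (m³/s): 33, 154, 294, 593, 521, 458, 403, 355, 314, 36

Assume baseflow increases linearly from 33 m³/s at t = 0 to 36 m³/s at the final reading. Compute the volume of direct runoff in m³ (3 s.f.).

Direct-runoff ordinates (Q − Q_b): 0.00, 120.67, 260.33, 559.00, 486.67, 423.33, 368.00, 319.67, 278.33, 0.00 m³/s.
ΣQ_DR = 2816 m³/s.
With Δt = 6 h = 21600 s, V = ΣQ_DR · Δt = 2816 × 21600 = 6.08 × 10^7 m³.

V ≈ 6.08 × 10^7 m³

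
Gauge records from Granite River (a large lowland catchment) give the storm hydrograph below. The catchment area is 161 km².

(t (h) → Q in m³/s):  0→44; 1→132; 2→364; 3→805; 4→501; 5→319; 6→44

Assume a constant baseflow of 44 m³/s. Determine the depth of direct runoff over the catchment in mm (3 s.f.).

d ≈ 42.5 mm

Direct runoff: 0.0, 88.0, 320.0, 761.0, 457.0, 275.0, 0.0 m³/s; ΣQ_DR = 1901 m³/s.
V = ΣQ_DR · Δt = 1901 × 3600 s = 6.844 × 10^6 m³.
Over A = 161 km², depth = V / A = 42.5 mm.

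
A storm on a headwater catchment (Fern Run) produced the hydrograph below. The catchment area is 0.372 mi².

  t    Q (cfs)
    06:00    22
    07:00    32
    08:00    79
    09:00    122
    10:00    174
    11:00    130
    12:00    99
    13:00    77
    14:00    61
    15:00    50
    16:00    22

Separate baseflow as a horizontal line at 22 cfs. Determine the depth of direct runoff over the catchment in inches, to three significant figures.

Direct runoff: 0.0, 10.0, 57.0, 100.0, 152.0, 108.0, 77.0, 55.0, 39.0, 28.0, 0.0 cfs; ΣQ_DR = 626.0 cfs.
V = ΣQ_DR · Δt = 626.0 × 3600 s = 2.254 × 10^6 ft³.
Over A = 0.372 mi², depth = V / A = 2.61 in.

d ≈ 2.61 in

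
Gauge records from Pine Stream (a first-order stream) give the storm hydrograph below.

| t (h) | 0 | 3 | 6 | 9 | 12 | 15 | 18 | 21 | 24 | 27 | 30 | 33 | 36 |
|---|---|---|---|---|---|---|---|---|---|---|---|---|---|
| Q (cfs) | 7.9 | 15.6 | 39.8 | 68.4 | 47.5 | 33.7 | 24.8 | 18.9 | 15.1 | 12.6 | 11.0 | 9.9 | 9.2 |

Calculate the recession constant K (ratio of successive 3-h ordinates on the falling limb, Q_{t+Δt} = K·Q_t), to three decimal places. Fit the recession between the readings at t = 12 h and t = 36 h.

Using the recession-limb readings at t = 12 h and t = 36 h: Q falls from 47.5 to 9.2 cfs over 8 intervals.
K = (Q₂/Q₁)^(1/8) = (9.2/47.5)^(1/8) = 0.814.

K ≈ 0.814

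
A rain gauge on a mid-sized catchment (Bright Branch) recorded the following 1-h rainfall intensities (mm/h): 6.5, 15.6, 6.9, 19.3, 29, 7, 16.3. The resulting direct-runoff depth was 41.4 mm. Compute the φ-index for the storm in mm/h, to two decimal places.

φ ≈ 9.70 mm/h

Only the 4 blocks with intensity above φ contribute runoff: 15.6, 19.3, 29, 16.3 mm/h.
Σ(I−φ)·Δt = d  ⇒  (15.6+19.3+29+16.3 − 4φ)·1 = 41.4
φ = (80.20 − 41.4/1) / 4 = 9.70 mm/h.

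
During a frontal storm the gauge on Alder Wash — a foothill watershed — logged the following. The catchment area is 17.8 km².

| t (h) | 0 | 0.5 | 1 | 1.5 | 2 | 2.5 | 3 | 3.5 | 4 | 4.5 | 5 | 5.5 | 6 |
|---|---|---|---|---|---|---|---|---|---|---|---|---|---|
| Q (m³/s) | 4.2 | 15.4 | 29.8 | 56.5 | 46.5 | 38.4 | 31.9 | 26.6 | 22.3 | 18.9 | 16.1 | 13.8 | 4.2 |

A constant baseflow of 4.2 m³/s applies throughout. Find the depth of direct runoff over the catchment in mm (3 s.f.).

Direct runoff: 0.0, 11.2, 25.6, 52.3, 42.3, 34.2, 27.7, 22.4, 18.1, 14.7, 11.9, 9.6, 0.0 m³/s; ΣQ_DR = 270.0 m³/s.
V = ΣQ_DR · Δt = 270.0 × 1800 s = 4.860 × 10^5 m³.
Over A = 17.8 km², depth = V / A = 27.3 mm.

d ≈ 27.3 mm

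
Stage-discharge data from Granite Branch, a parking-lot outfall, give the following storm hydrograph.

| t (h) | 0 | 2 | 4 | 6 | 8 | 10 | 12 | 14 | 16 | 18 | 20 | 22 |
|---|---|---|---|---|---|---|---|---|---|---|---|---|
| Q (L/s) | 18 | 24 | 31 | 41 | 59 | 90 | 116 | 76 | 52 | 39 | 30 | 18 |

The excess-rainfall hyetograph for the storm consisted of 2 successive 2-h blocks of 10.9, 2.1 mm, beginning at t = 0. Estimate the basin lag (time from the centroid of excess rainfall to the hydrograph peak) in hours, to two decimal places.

t_L ≈ 10.68 h

Centroid of excess rainfall: t_c = Σ P_i·t̄_i / ΣP_i = 1.3231 h (block centres at 1, 3 h).
Hydrograph peak occurs at t = 12 h, so basin lag t_L = 12 − 1.3231 = 10.68 h.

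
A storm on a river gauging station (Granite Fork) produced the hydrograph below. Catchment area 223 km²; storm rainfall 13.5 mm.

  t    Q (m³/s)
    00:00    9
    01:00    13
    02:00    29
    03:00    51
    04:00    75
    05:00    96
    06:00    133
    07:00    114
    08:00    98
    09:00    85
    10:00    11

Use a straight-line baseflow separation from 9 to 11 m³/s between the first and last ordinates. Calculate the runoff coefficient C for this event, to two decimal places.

ΣQ_DR = 604.0 m³/s; V = ΣQ_DR·Δt = 2.174 × 10^6 m³.
Runoff depth d = V / A = 9.751 mm.
C = d / P = 9.751 / 13.5 = 0.72.

C ≈ 0.72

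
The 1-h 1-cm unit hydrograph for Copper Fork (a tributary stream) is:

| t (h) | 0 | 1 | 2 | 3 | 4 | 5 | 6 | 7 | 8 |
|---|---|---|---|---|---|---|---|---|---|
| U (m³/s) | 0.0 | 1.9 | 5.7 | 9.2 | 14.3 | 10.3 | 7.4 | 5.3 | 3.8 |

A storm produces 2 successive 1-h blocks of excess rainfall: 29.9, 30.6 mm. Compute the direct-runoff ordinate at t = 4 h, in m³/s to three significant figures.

Q ≈ 70.9 m³/s

By discrete convolution, Q_j = Σ (P_i / 10 mm) · U_{j−i}.
At t = 4 h (j=4): Q = (29.9/10)·14.3 + (30.6/10)·9.2 = 70.9 m³/s.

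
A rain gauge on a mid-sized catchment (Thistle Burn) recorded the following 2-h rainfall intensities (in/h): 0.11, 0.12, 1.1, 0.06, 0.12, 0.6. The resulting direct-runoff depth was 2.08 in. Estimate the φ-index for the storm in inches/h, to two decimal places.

φ ≈ 0.33 in/h

Only the 2 blocks with intensity above φ contribute runoff: 1.1, 0.6 in/h.
Σ(I−φ)·Δt = d  ⇒  (1.1+0.6 − 2φ)·2 = 2.08
φ = (1.700 − 2.08/2) / 2 = 0.33 in/h.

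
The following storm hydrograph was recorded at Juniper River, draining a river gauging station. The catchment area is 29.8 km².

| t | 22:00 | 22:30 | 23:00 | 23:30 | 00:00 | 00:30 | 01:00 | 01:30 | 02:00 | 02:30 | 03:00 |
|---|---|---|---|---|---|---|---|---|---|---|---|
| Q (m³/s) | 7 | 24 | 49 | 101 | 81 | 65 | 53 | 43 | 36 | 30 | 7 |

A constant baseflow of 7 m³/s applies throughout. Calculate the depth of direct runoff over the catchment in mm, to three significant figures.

Direct runoff: 0.0, 17.0, 42.0, 94.0, 74.0, 58.0, 46.0, 36.0, 29.0, 23.0, 0.0 m³/s; ΣQ_DR = 419.0 m³/s.
V = ΣQ_DR · Δt = 419.0 × 1800 s = 7.542 × 10^5 m³.
Over A = 29.8 km², depth = V / A = 25.3 mm.

d ≈ 25.3 mm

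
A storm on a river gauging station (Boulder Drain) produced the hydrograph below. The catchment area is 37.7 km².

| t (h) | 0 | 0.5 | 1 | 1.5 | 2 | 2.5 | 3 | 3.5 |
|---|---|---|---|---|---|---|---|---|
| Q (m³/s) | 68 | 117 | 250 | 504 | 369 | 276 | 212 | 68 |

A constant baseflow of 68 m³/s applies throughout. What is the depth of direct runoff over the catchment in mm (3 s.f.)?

Direct runoff: 0.0, 49.0, 182.0, 436.0, 301.0, 208.0, 144.0, 0.0 m³/s; ΣQ_DR = 1320 m³/s.
V = ΣQ_DR · Δt = 1320 × 1800 s = 2.376 × 10^6 m³.
Over A = 37.7 km², depth = V / A = 63.0 mm.

d ≈ 63.0 mm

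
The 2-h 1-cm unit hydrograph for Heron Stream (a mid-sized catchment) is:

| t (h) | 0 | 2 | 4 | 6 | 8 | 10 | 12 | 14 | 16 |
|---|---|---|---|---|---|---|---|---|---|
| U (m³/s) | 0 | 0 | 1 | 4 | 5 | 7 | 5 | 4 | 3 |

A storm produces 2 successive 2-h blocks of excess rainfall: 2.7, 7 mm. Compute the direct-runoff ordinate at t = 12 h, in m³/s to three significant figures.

By discrete convolution, Q_j = Σ (P_i / 10 mm) · U_{j−i}.
At t = 12 h (j=6): Q = (2.7/10)·5 + (7/10)·7 = 6.25 m³/s.

Q ≈ 6.25 m³/s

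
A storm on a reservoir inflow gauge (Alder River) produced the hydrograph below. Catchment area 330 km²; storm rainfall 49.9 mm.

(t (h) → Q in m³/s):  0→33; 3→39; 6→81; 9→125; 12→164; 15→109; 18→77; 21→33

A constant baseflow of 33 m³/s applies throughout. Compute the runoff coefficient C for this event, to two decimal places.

ΣQ_DR = 397.0 m³/s; V = ΣQ_DR·Δt = 4.288 × 10^6 m³.
Runoff depth d = V / A = 12.99 mm.
C = d / P = 12.99 / 49.9 = 0.26.

C ≈ 0.26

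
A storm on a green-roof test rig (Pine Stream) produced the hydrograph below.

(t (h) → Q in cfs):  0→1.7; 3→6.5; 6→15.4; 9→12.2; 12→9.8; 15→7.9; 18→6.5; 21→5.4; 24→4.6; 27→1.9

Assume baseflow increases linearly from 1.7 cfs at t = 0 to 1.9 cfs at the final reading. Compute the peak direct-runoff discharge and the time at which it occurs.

Q_p = 13.66 cfs at t = 6 h

Subtracting baseflow gives direct-runoff ordinates: 0.00, 4.78, 13.66, 10.43, 8.01, 6.09, 4.67, 3.54, 2.72, 0.00 cfs.
The maximum is 13.66 cfs, occurring at the reading for t = 6 h.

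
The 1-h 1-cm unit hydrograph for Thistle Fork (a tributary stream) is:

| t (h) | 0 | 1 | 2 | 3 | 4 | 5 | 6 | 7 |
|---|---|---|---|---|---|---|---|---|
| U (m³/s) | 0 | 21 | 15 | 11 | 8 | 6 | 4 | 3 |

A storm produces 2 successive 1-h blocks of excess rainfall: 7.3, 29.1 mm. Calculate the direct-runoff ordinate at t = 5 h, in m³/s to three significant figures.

Q ≈ 27.7 m³/s

By discrete convolution, Q_j = Σ (P_i / 10 mm) · U_{j−i}.
At t = 5 h (j=5): Q = (7.3/10)·6 + (29.1/10)·8 = 27.7 m³/s.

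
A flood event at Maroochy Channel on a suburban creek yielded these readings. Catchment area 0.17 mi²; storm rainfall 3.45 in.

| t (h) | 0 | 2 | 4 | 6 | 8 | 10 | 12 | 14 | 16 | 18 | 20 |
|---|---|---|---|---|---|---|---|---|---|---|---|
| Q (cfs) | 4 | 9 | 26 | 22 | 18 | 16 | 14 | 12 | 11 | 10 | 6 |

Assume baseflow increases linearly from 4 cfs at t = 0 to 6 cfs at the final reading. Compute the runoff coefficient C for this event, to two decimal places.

ΣQ_DR = 93.00 cfs; V = ΣQ_DR·Δt = 6.696 × 10^5 ft³.
Runoff depth d = V / A = 1.695 in.
C = d / P = 1.695 / 3.45 = 0.49.

C ≈ 0.49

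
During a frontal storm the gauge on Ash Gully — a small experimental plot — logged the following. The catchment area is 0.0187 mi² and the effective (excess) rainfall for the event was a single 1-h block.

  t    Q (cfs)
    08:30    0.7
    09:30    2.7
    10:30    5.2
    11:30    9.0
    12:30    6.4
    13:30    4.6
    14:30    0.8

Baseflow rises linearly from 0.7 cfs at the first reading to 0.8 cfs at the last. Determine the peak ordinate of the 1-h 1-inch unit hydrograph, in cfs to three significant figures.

Direct runoff: 0.00, 1.98, 4.47, 8.25, 5.63, 3.82, 0.00 cfs; ΣQ_DR = 24.15 cfs, peak = 8.25 cfs.
Runoff depth d = ΣQ_DR·Δt / A = 24.15 × 3600 / (0.0187 mi²) = 2.001 in.
The 1-inch UH is the DRH scaled by (1 in)/d, so U_p = 8.25 × 1/2.001 = 4.12 cfs.

U_p ≈ 4.12 cfs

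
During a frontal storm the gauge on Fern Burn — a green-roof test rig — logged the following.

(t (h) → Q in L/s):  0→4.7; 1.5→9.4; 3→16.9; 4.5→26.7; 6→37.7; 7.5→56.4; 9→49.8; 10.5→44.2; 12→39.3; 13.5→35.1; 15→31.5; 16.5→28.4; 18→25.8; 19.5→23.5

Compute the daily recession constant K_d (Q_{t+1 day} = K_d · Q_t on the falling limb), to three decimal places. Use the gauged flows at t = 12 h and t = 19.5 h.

K_d ≈ 0.193

Between t = 12 h and t = 19.5 h the flow falls from 39.3 to 23.5 L/s over 5×1.5 h = 7.5 h.
Per-interval ratio K = (23.5/39.3)^(1/5) = 0.9023; K_d = K^(24/1.5) = 0.193.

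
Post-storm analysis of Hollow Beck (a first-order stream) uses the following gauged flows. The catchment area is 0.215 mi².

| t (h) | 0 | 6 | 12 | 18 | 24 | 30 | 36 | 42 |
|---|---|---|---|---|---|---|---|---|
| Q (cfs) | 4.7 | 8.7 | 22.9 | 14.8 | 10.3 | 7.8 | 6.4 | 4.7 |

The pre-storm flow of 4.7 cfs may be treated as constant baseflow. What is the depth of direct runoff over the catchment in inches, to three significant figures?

d ≈ 1.85 in

Direct runoff: 0.0, 4.0, 18.2, 10.1, 5.6, 3.1, 1.7, 0.0 cfs; ΣQ_DR = 42.70 cfs.
V = ΣQ_DR · Δt = 42.70 × 21600 s = 9.223 × 10^5 ft³.
Over A = 0.215 mi², depth = V / A = 1.85 in.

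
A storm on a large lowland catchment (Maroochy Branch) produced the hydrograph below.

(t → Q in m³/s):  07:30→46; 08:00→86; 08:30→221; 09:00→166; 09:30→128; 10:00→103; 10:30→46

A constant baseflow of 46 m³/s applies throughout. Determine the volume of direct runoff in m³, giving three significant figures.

Direct-runoff ordinates (Q − Q_b): 0.0, 40.0, 175.0, 120.0, 82.0, 57.0, 0.0 m³/s.
ΣQ_DR = 474.0 m³/s.
With Δt = 0.5 h = 1800 s, V = ΣQ_DR · Δt = 474.0 × 1800 = 8.53 × 10^5 m³.

V ≈ 8.53 × 10^5 m³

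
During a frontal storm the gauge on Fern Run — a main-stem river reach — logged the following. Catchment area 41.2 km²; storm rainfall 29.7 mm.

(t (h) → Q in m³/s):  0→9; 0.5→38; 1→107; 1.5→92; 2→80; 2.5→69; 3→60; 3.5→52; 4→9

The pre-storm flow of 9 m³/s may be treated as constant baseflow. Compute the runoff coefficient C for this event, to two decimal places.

ΣQ_DR = 435.0 m³/s; V = ΣQ_DR·Δt = 7.830 × 10^5 m³.
Runoff depth d = V / A = 19.00 mm.
C = d / P = 19.00 / 29.7 = 0.64.

C ≈ 0.64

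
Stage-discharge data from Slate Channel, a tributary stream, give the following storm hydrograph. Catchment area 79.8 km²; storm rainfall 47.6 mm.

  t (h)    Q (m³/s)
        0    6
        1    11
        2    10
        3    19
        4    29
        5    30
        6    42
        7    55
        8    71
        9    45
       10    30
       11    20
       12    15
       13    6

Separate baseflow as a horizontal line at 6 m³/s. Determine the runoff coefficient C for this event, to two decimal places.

ΣQ_DR = 305.0 m³/s; V = ΣQ_DR·Δt = 1.098 × 10^6 m³.
Runoff depth d = V / A = 13.76 mm.
C = d / P = 13.76 / 47.6 = 0.29.

C ≈ 0.29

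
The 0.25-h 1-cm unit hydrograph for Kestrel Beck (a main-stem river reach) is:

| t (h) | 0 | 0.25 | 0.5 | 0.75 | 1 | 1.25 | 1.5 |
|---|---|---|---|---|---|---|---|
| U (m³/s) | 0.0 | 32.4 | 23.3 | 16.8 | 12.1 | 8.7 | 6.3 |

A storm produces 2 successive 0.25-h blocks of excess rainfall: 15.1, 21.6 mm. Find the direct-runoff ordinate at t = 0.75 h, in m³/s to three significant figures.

By discrete convolution, Q_j = Σ (P_i / 10 mm) · U_{j−i}.
At t = 0.75 h (j=3): Q = (15.1/10)·16.8 + (21.6/10)·23.3 = 75.7 m³/s.

Q ≈ 75.7 m³/s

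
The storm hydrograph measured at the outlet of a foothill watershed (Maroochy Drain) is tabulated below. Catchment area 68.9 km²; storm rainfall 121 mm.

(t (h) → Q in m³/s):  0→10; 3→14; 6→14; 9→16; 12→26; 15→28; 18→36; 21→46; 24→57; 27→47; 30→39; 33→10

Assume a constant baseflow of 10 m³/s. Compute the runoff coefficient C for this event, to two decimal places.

ΣQ_DR = 223.0 m³/s; V = ΣQ_DR·Δt = 2.408 × 10^6 m³.
Runoff depth d = V / A = 34.96 mm.
C = d / P = 34.96 / 121 = 0.29.

C ≈ 0.29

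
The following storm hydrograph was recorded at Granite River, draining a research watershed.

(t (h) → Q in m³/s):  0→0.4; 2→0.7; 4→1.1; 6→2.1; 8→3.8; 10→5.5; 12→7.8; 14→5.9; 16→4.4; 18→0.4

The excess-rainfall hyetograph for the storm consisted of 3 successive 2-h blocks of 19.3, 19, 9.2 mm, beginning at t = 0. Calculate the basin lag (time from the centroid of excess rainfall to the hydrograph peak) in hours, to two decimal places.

t_L ≈ 9.43 h

Centroid of excess rainfall: t_c = Σ P_i·t̄_i / ΣP_i = 2.5747 h (block centres at 1, 3, 5 h).
Hydrograph peak occurs at t = 12 h, so basin lag t_L = 12 − 2.5747 = 9.43 h.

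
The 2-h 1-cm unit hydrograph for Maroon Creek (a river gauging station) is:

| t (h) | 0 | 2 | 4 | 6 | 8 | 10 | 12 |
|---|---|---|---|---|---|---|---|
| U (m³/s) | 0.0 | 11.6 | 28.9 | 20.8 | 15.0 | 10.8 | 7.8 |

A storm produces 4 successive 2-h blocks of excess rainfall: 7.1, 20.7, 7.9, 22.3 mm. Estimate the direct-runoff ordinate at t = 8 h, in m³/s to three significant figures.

Q ≈ 102 m³/s

By discrete convolution, Q_j = Σ (P_i / 10 mm) · U_{j−i}.
At t = 8 h (j=4): Q = (7.1/10)·15.0 + (20.7/10)·20.8 + (7.9/10)·28.9 + (22.3/10)·11.6 = 102 m³/s.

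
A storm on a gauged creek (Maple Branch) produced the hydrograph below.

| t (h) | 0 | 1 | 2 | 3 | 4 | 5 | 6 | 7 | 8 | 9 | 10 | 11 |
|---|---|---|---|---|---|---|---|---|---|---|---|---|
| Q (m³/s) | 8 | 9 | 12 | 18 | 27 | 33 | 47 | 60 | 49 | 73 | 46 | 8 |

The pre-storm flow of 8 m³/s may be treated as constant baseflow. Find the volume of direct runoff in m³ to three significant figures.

Direct-runoff ordinates (Q − Q_b): 0.0, 1.0, 4.0, 10.0, 19.0, 25.0, 39.0, 52.0, 41.0, 65.0, 38.0, 0.0 m³/s.
ΣQ_DR = 294.0 m³/s.
With Δt = 1 h = 3600 s, V = ΣQ_DR · Δt = 294.0 × 3600 = 1.06 × 10^6 m³.

V ≈ 1.06 × 10^6 m³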